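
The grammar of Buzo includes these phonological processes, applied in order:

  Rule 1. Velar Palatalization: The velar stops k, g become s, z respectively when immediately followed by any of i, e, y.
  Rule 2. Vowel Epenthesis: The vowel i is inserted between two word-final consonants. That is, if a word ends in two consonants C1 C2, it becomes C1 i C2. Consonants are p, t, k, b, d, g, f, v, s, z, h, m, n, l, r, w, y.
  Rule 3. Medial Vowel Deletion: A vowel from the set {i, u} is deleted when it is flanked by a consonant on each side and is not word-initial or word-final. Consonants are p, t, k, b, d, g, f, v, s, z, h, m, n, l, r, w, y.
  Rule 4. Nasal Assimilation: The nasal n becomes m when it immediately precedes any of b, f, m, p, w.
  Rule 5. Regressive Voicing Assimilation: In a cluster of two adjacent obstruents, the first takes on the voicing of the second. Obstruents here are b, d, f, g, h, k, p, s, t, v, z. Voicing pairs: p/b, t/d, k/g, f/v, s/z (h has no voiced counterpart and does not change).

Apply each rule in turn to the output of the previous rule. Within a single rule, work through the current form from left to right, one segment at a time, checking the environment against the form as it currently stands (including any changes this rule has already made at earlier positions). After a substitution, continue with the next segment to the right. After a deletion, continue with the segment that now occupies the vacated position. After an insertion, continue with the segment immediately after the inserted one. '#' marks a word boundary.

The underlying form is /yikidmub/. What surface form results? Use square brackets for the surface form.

Rule 1 Velar Palatalization: [yikidmub] → [yisidmub]
Rule 2 Vowel Epenthesis: no change — [yisidmub]
Rule 3 Medial Vowel Deletion: [yisidmub] → [ysdmb]
Rule 4 Nasal Assimilation: no change — [ysdmb]
Rule 5 Regressive Voicing Assimilation: [ysdmb] → [yzdmb]

[yzdmb]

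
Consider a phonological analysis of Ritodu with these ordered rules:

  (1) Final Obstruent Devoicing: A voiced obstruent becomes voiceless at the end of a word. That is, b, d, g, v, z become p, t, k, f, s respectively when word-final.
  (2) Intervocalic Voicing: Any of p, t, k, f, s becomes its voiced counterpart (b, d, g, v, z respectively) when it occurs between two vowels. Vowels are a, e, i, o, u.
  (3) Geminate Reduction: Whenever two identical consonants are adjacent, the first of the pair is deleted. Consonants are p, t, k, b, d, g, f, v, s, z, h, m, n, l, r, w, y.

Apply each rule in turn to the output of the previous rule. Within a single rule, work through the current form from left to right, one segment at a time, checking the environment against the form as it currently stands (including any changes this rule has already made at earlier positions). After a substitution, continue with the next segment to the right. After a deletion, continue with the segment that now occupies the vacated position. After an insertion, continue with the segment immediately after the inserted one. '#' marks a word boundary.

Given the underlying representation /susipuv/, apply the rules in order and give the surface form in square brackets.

[suzibuf]

(1) Final Obstruent Devoicing: [susipuv] → [susipuf]
(2) Intervocalic Voicing: [susipuf] → [suzibuf]
(3) Geminate Reduction: no change — [suzibuf]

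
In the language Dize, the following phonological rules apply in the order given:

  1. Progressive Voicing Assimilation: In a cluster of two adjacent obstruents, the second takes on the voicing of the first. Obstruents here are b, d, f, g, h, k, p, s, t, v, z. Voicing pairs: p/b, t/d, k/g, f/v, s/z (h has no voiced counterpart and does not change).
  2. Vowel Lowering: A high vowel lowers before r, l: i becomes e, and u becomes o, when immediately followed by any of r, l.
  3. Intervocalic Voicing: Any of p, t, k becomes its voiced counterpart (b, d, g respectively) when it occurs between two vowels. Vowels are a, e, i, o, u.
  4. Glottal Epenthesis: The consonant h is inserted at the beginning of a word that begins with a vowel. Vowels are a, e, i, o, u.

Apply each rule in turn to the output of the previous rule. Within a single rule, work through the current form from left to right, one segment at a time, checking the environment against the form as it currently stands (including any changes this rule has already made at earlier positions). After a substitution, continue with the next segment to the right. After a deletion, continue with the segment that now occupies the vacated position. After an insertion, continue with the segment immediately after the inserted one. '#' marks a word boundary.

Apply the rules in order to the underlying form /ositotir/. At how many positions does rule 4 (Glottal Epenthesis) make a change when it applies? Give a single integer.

1

1 Progressive Voicing Assimilation: no change — [ositotir]
2 Vowel Lowering: [ositotir] → [ositoter]
3 Intervocalic Voicing: [ositoter] → [osidoder]
4 Glottal Epenthesis: [osidoder] → [hosidoder]
Rule 4 changed 1 position(s).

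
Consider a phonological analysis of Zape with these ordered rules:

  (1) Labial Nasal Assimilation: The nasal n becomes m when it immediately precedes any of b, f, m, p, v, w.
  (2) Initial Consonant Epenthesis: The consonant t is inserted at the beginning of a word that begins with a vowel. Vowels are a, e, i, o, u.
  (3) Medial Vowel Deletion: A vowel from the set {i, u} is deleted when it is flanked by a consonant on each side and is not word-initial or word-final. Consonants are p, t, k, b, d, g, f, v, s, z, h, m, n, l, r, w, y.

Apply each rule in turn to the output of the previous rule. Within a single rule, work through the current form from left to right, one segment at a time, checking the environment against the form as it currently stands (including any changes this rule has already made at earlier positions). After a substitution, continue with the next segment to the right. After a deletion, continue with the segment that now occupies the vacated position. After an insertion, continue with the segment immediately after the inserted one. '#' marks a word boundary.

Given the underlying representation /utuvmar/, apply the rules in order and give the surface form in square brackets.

(1) Labial Nasal Assimilation: no change — [utuvmar]
(2) Initial Consonant Epenthesis: [utuvmar] → [tutuvmar]
(3) Medial Vowel Deletion: [tutuvmar] → [ttvmar]

[ttvmar]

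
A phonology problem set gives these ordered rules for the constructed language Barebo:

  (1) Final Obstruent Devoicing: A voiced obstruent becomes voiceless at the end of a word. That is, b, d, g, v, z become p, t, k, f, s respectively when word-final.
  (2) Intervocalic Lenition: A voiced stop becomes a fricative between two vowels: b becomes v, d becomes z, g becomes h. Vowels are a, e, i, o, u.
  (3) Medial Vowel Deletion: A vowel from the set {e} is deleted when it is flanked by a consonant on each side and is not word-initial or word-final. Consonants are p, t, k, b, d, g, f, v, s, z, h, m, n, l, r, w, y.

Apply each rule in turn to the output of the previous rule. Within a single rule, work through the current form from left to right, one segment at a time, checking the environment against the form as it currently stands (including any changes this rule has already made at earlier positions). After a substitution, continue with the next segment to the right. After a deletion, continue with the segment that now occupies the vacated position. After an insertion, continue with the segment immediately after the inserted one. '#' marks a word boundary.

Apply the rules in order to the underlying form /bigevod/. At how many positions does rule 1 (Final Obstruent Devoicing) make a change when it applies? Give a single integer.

(1) Final Obstruent Devoicing: [bigevod] → [bigevot]
(2) Intervocalic Lenition: [bigevot] → [bihevot]
(3) Medial Vowel Deletion: [bihevot] → [bihvot]
Rule 1 changed 1 position(s).

1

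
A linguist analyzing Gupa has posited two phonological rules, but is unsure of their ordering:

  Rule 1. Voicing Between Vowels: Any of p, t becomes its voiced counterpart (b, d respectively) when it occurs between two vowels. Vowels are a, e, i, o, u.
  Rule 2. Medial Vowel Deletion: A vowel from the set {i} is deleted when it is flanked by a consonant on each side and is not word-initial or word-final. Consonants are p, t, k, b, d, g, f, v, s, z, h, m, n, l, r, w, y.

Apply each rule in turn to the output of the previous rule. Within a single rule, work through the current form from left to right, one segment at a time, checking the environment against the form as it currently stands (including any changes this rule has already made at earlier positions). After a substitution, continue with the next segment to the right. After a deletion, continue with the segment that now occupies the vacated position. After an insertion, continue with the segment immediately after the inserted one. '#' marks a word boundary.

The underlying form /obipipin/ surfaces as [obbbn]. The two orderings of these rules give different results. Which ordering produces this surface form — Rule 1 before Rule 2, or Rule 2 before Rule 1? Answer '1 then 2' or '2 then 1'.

1 then 2

Order 1 then 2:
  1 Voicing Between Vowels: [obipipin] → [obibibin]
  2 Medial Vowel Deletion: [obibibin] → [obbbn]
  result: [obbbn]
Order 2 then 1:
  2 Medial Vowel Deletion: [obipipin] → [obppn]
  1 Voicing Between Vowels: no change — [obppn]
  result: [obppn]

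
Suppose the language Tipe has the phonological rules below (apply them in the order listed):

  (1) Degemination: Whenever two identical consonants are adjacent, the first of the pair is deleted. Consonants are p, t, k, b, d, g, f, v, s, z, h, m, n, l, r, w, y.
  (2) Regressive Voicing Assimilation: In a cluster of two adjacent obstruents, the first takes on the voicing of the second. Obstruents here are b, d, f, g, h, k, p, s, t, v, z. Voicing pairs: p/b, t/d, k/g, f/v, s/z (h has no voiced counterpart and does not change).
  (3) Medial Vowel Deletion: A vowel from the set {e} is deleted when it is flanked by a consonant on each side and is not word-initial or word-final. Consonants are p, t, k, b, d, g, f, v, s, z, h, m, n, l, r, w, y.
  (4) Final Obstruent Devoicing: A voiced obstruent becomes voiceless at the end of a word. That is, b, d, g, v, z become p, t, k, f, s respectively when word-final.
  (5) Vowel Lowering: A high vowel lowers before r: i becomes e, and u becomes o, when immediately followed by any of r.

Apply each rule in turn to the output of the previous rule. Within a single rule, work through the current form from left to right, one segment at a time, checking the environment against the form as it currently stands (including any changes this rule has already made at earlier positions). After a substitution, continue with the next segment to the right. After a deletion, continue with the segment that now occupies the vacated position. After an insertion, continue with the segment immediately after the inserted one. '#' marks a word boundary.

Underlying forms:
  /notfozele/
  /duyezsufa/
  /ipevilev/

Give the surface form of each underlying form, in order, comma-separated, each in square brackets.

/notfozele/:
  (1) Degemination: no change — [notfozele]
  (2) Regressive Voicing Assimilation: no change — [notfozele]
  (3) Medial Vowel Deletion: [notfozele] → [notfozle]
  (4) Final Obstruent Devoicing: no change — [notfozle]
  (5) Vowel Lowering: no change — [notfozle]
/duyezsufa/:
  (1) Degemination: no change — [duyezsufa]
  (2) Regressive Voicing Assimilation: [duyezsufa] → [duyessufa]
  (3) Medial Vowel Deletion: [duyessufa] → [duyssufa]
  (4) Final Obstruent Devoicing: no change — [duyssufa]
  (5) Vowel Lowering: no change — [duyssufa]
/ipevilev/:
  (1) Degemination: no change — [ipevilev]
  (2) Regressive Voicing Assimilation: no change — [ipevilev]
  (3) Medial Vowel Deletion: [ipevilev] → [ipvilv]
  (4) Final Obstruent Devoicing: [ipvilv] → [ipvilf]
  (5) Vowel Lowering: no change — [ipvilf]

[notfozle], [duyssufa], [ipvilf]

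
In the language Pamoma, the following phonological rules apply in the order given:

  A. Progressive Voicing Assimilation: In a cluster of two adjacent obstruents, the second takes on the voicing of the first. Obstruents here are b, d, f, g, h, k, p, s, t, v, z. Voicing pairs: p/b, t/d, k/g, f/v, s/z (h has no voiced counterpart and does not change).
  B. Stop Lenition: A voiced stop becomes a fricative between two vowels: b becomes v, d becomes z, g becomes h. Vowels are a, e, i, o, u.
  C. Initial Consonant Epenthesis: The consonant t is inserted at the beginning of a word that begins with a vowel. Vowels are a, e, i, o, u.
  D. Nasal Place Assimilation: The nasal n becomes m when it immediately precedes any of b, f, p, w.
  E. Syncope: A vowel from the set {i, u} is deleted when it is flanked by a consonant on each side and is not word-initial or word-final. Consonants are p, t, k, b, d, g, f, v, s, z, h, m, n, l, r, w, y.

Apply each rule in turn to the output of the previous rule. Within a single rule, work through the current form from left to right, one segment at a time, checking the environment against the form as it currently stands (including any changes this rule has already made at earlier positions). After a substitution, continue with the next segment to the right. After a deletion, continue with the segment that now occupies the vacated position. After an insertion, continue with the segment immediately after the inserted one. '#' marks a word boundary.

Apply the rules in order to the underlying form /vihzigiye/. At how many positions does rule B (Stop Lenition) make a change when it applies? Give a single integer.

1

A Progressive Voicing Assimilation: [vihzigiye] → [vihsigiye]
B Stop Lenition: [vihsigiye] → [vihsihiye]
C Initial Consonant Epenthesis: no change — [vihsihiye]
D Nasal Place Assimilation: no change — [vihsihiye]
E Syncope: [vihsihiye] → [vhshye]
Rule B changed 1 position(s).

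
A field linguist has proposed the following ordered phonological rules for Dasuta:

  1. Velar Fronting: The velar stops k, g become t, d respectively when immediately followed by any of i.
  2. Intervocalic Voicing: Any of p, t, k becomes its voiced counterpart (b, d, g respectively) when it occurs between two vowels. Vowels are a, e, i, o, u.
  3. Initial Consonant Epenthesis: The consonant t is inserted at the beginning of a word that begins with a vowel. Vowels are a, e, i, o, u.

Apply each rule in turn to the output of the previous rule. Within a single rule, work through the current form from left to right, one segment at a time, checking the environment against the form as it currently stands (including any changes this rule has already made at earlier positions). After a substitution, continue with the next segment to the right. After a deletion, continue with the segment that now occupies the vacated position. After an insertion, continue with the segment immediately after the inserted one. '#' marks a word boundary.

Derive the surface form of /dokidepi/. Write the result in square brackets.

[dodidebi]

1 Velar Fronting: [dokidepi] → [dotidepi]
2 Intervocalic Voicing: [dotidepi] → [dodidebi]
3 Initial Consonant Epenthesis: no change — [dodidebi]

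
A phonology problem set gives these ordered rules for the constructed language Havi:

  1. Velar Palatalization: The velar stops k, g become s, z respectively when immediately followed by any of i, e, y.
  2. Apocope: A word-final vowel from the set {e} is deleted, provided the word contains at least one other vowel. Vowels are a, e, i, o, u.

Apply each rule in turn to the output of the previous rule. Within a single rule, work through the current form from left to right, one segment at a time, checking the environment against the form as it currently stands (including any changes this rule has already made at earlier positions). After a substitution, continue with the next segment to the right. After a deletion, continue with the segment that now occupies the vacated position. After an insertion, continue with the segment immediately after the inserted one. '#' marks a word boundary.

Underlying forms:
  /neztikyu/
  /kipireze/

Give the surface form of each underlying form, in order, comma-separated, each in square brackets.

[neztisyu], [sipirez]

/neztikyu/:
  1 Velar Palatalization: [neztikyu] → [neztisyu]
  2 Apocope: no change — [neztisyu]
/kipireze/:
  1 Velar Palatalization: [kipireze] → [sipireze]
  2 Apocope: [sipireze] → [sipirez]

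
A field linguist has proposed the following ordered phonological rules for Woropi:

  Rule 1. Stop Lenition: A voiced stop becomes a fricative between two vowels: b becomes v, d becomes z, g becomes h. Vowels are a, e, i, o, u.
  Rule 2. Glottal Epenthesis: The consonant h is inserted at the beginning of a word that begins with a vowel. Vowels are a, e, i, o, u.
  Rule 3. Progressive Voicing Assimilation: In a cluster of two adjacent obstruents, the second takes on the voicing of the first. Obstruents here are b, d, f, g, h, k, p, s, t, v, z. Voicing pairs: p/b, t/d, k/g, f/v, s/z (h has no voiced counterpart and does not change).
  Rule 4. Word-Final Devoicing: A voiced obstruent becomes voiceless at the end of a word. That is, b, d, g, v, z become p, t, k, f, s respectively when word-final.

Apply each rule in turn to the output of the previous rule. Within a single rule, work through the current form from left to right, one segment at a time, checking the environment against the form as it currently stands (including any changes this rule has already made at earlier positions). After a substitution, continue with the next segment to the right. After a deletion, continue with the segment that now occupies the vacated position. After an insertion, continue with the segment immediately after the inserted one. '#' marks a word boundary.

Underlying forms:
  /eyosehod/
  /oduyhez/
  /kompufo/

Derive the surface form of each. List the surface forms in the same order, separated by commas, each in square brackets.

[heyosehot], [hozuyhes], [kompufo]

/eyosehod/:
  Rule 1 Stop Lenition: no change — [eyosehod]
  Rule 2 Glottal Epenthesis: [eyosehod] → [heyosehod]
  Rule 3 Progressive Voicing Assimilation: no change — [heyosehod]
  Rule 4 Word-Final Devoicing: [heyosehod] → [heyosehot]
/oduyhez/:
  Rule 1 Stop Lenition: [oduyhez] → [ozuyhez]
  Rule 2 Glottal Epenthesis: [ozuyhez] → [hozuyhez]
  Rule 3 Progressive Voicing Assimilation: no change — [hozuyhez]
  Rule 4 Word-Final Devoicing: [hozuyhez] → [hozuyhes]
/kompufo/:
  Rule 1 Stop Lenition: no change — [kompufo]
  Rule 2 Glottal Epenthesis: no change — [kompufo]
  Rule 3 Progressive Voicing Assimilation: no change — [kompufo]
  Rule 4 Word-Final Devoicing: no change — [kompufo]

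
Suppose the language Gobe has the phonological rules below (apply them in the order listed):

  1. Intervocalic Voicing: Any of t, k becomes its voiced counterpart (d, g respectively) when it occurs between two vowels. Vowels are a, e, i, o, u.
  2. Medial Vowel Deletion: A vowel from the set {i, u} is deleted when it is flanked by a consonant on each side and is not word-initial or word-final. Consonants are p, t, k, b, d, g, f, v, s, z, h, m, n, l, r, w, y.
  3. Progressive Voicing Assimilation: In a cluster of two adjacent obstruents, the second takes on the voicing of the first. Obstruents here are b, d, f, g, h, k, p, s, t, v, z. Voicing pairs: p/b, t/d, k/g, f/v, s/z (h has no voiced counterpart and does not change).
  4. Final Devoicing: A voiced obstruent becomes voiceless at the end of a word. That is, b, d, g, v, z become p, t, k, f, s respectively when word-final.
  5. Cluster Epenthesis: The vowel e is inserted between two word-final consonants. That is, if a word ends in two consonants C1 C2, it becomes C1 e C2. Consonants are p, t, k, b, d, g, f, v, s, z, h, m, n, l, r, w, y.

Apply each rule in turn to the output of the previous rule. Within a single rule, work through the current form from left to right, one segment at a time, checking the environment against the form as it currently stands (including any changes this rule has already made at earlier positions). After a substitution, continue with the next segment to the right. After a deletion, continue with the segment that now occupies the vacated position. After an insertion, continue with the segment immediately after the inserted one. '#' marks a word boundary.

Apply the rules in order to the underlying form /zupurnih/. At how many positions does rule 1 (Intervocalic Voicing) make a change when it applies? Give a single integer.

1 Intervocalic Voicing: no change — [zupurnih]
2 Medial Vowel Deletion: [zupurnih] → [zprnh]
3 Progressive Voicing Assimilation: [zprnh] → [zbrnh]
4 Final Devoicing: no change — [zbrnh]
5 Cluster Epenthesis: [zbrnh] → [zbrneh]
Rule 1 changed 0 position(s).

0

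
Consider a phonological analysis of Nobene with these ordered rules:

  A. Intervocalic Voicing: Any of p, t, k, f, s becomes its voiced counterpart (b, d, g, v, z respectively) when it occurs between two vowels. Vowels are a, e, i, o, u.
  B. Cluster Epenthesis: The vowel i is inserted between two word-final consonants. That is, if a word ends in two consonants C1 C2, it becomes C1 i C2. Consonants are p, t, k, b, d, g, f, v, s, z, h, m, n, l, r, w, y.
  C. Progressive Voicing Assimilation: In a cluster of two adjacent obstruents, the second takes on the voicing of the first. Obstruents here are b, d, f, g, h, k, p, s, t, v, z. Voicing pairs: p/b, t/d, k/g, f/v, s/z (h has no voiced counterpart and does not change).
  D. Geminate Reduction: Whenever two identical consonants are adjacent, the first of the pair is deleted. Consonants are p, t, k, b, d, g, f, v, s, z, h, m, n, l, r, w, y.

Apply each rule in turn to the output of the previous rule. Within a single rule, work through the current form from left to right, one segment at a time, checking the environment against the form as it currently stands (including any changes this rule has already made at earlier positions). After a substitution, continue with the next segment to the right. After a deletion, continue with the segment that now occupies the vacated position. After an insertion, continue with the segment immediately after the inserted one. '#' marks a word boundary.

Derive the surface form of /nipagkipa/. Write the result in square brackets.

[nibagiba]

A Intervocalic Voicing: [nipagkipa] → [nibagkiba]
B Cluster Epenthesis: no change — [nibagkiba]
C Progressive Voicing Assimilation: [nibagkiba] → [nibaggiba]
D Geminate Reduction: [nibaggiba] → [nibagiba]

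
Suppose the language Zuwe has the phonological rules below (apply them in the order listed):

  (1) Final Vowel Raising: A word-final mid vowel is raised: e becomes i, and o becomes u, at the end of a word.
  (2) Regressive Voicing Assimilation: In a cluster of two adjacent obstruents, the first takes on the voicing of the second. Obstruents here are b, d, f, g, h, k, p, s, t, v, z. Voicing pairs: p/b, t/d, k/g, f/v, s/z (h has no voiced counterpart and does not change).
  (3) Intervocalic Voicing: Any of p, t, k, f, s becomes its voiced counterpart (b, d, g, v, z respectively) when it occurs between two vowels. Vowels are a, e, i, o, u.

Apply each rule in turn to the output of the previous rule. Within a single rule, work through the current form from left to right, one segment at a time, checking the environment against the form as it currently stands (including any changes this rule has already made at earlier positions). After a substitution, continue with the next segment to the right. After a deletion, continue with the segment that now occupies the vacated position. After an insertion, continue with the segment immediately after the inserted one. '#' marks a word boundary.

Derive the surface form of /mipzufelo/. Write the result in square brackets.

[mibzuvelu]

(1) Final Vowel Raising: [mipzufelo] → [mipzufelu]
(2) Regressive Voicing Assimilation: [mipzufelu] → [mibzufelu]
(3) Intervocalic Voicing: [mibzufelu] → [mibzuvelu]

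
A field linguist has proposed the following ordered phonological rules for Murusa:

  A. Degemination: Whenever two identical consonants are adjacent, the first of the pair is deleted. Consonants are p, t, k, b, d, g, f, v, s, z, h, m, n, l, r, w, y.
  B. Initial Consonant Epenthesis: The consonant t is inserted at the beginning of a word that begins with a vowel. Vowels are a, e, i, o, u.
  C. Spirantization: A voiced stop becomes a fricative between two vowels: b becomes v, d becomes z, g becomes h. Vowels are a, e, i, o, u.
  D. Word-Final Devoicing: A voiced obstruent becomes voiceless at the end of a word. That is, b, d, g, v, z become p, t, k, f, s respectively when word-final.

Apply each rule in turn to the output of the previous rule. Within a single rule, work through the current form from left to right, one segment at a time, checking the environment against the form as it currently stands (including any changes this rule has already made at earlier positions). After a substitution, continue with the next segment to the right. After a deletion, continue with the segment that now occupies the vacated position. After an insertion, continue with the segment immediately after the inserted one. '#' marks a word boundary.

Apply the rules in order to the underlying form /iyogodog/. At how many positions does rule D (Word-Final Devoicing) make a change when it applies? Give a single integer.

1

A Degemination: no change — [iyogodog]
B Initial Consonant Epenthesis: [iyogodog] → [tiyogodog]
C Spirantization: [tiyogodog] → [tiyohozog]
D Word-Final Devoicing: [tiyohozog] → [tiyohozok]
Rule D changed 1 position(s).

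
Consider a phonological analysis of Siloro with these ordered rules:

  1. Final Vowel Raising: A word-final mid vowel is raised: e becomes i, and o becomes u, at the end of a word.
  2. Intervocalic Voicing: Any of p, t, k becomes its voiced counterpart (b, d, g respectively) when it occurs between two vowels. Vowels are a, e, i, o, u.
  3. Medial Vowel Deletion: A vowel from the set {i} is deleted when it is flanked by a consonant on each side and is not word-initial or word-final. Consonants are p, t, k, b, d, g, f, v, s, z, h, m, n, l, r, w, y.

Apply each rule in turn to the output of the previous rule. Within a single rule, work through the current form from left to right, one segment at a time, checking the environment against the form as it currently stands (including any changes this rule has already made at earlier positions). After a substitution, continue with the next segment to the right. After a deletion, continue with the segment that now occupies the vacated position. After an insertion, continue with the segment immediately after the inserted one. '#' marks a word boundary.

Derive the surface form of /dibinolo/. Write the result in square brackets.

1 Final Vowel Raising: [dibinolo] → [dibinolu]
2 Intervocalic Voicing: no change — [dibinolu]
3 Medial Vowel Deletion: [dibinolu] → [dbnolu]

[dbnolu]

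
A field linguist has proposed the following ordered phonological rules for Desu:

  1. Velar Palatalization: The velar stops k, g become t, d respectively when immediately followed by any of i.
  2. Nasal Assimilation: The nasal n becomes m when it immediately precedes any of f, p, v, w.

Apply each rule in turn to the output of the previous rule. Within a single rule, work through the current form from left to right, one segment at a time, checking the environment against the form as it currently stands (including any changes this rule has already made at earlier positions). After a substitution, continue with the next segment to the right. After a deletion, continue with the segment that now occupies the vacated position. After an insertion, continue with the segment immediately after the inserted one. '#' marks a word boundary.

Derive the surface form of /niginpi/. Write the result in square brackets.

1 Velar Palatalization: [niginpi] → [nidinpi]
2 Nasal Assimilation: [nidinpi] → [nidimpi]

[nidimpi]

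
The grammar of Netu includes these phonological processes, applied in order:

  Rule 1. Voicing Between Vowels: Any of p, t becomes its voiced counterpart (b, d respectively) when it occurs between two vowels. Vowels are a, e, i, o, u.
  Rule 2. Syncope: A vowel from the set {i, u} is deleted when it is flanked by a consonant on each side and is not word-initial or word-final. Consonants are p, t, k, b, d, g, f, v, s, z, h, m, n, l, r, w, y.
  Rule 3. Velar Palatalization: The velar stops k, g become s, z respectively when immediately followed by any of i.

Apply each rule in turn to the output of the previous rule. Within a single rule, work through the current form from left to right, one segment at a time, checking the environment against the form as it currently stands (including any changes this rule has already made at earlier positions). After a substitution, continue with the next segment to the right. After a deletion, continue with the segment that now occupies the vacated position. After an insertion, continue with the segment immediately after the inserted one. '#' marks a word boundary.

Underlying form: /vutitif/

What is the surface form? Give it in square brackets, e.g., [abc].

[vddf]

Rule 1 Voicing Between Vowels: [vutitif] → [vudidif]
Rule 2 Syncope: [vudidif] → [vddf]
Rule 3 Velar Palatalization: no change — [vddf]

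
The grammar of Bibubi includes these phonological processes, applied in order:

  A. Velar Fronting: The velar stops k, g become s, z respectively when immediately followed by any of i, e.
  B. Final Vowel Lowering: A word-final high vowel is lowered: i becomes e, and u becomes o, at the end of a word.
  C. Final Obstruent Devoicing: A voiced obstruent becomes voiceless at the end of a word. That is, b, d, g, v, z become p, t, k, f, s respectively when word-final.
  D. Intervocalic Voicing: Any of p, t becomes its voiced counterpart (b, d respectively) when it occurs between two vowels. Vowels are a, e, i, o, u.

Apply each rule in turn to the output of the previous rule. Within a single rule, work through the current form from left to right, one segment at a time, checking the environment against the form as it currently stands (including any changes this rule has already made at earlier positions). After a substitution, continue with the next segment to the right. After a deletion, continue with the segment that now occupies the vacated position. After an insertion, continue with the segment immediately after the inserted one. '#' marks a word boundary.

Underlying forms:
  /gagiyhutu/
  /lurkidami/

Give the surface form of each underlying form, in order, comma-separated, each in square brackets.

[gaziyhudo], [lursidame]

/gagiyhutu/:
  A Velar Fronting: [gagiyhutu] → [gaziyhutu]
  B Final Vowel Lowering: [gaziyhutu] → [gaziyhuto]
  C Final Obstruent Devoicing: no change — [gaziyhuto]
  D Intervocalic Voicing: [gaziyhuto] → [gaziyhudo]
/lurkidami/:
  A Velar Fronting: [lurkidami] → [lursidami]
  B Final Vowel Lowering: [lursidami] → [lursidame]
  C Final Obstruent Devoicing: no change — [lursidame]
  D Intervocalic Voicing: no change — [lursidame]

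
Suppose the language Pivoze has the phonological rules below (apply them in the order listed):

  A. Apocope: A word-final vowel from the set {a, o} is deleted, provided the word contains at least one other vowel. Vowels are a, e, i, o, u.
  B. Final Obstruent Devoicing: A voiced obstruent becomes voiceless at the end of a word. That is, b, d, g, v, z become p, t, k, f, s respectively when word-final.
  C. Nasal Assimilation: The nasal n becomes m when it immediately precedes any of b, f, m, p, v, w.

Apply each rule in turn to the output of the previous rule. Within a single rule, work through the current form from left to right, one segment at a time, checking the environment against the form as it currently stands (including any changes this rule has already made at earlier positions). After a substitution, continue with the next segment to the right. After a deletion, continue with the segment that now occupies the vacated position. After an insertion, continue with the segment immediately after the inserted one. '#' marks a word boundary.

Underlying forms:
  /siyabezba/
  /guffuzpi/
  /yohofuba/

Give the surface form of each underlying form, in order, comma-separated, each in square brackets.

/siyabezba/:
  A Apocope: [siyabezba] → [siyabezb]
  B Final Obstruent Devoicing: [siyabezb] → [siyabezp]
  C Nasal Assimilation: no change — [siyabezp]
/guffuzpi/:
  A Apocope: no change — [guffuzpi]
  B Final Obstruent Devoicing: no change — [guffuzpi]
  C Nasal Assimilation: no change — [guffuzpi]
/yohofuba/:
  A Apocope: [yohofuba] → [yohofub]
  B Final Obstruent Devoicing: [yohofub] → [yohofup]
  C Nasal Assimilation: no change — [yohofup]

[siyabezp], [guffuzpi], [yohofup]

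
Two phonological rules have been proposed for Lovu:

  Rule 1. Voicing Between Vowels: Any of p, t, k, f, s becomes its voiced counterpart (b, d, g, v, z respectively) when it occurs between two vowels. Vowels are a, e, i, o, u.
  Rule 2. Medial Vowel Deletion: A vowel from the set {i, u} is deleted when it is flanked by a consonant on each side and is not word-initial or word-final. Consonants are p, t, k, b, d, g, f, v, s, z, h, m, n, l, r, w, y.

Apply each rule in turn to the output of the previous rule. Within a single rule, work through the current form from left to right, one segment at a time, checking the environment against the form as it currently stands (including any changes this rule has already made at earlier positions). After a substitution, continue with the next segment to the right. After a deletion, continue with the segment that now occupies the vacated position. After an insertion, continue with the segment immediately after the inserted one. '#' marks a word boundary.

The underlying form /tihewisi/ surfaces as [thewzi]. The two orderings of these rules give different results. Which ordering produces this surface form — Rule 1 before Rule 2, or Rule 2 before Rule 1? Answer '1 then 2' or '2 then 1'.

1 then 2

Order 1 then 2:
  1 Voicing Between Vowels: [tihewisi] → [tihewizi]
  2 Medial Vowel Deletion: [tihewizi] → [thewzi]
  result: [thewzi]
Order 2 then 1:
  2 Medial Vowel Deletion: [tihewisi] → [thewsi]
  1 Voicing Between Vowels: no change — [thewsi]
  result: [thewsi]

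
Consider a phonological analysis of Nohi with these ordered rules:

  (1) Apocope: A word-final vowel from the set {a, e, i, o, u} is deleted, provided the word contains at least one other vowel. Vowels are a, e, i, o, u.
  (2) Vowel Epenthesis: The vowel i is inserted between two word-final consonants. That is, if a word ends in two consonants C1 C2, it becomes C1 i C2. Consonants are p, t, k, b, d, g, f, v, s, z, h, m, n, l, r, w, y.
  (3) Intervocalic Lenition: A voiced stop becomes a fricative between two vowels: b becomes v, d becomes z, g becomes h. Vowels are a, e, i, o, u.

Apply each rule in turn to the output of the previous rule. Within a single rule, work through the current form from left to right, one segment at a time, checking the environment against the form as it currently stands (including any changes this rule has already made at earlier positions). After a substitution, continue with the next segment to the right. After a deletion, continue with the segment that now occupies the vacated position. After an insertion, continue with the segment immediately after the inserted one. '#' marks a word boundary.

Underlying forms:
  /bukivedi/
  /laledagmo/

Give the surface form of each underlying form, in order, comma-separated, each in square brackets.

/bukivedi/:
  (1) Apocope: [bukivedi] → [bukived]
  (2) Vowel Epenthesis: no change — [bukived]
  (3) Intervocalic Lenition: no change — [bukived]
/laledagmo/:
  (1) Apocope: [laledagmo] → [laledagm]
  (2) Vowel Epenthesis: [laledagm] → [laledagim]
  (3) Intervocalic Lenition: [laledagim] → [lalezahim]

[bukived], [lalezahim]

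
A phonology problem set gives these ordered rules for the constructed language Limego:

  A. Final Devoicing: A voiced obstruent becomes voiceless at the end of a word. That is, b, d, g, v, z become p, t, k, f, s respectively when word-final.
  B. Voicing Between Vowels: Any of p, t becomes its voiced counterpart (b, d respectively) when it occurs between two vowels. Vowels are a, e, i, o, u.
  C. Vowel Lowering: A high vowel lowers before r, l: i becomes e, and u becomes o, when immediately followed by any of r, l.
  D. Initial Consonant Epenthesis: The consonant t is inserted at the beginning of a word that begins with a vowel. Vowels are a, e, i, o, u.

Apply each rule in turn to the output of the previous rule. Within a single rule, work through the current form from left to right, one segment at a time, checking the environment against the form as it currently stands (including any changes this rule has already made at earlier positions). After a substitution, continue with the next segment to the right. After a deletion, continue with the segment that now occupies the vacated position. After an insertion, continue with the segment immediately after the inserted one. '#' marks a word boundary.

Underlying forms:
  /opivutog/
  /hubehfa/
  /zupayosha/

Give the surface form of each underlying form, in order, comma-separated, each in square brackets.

[tobivudok], [hubehfa], [zubayosha]

/opivutog/:
  A Final Devoicing: [opivutog] → [opivutok]
  B Voicing Between Vowels: [opivutok] → [obivudok]
  C Vowel Lowering: no change — [obivudok]
  D Initial Consonant Epenthesis: [obivudok] → [tobivudok]
/hubehfa/:
  A Final Devoicing: no change — [hubehfa]
  B Voicing Between Vowels: no change — [hubehfa]
  C Vowel Lowering: no change — [hubehfa]
  D Initial Consonant Epenthesis: no change — [hubehfa]
/zupayosha/:
  A Final Devoicing: no change — [zupayosha]
  B Voicing Between Vowels: [zupayosha] → [zubayosha]
  C Vowel Lowering: no change — [zubayosha]
  D Initial Consonant Epenthesis: no change — [zubayosha]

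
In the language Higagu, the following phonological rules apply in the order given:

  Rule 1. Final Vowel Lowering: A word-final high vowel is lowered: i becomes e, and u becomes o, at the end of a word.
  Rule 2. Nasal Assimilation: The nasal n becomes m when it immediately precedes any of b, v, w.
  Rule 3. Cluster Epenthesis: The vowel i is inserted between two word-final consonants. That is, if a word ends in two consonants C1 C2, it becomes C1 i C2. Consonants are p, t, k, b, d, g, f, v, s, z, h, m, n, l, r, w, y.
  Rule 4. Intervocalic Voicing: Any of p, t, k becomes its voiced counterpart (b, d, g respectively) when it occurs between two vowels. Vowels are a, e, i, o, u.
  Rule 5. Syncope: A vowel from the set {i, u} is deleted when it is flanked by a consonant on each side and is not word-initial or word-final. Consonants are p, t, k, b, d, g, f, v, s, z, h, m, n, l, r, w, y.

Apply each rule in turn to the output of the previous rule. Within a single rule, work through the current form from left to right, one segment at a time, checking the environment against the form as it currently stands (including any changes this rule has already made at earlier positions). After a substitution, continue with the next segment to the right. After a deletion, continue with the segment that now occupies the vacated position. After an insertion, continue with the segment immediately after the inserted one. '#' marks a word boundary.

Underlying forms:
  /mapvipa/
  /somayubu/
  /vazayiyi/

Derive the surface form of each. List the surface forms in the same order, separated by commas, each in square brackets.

[mapvba], [somaybo], [vazayye]

/mapvipa/:
  Rule 1 Final Vowel Lowering: no change — [mapvipa]
  Rule 2 Nasal Assimilation: no change — [mapvipa]
  Rule 3 Cluster Epenthesis: no change — [mapvipa]
  Rule 4 Intervocalic Voicing: [mapvipa] → [mapviba]
  Rule 5 Syncope: [mapviba] → [mapvba]
/somayubu/:
  Rule 1 Final Vowel Lowering: [somayubu] → [somayubo]
  Rule 2 Nasal Assimilation: no change — [somayubo]
  Rule 3 Cluster Epenthesis: no change — [somayubo]
  Rule 4 Intervocalic Voicing: no change — [somayubo]
  Rule 5 Syncope: [somayubo] → [somaybo]
/vazayiyi/:
  Rule 1 Final Vowel Lowering: [vazayiyi] → [vazayiye]
  Rule 2 Nasal Assimilation: no change — [vazayiye]
  Rule 3 Cluster Epenthesis: no change — [vazayiye]
  Rule 4 Intervocalic Voicing: no change — [vazayiye]
  Rule 5 Syncope: [vazayiye] → [vazayye]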